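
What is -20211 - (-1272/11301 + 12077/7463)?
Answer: -568236618278/28113121 ≈ -20213.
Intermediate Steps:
-20211 - (-1272/11301 + 12077/7463) = -20211 - (-1272*1/11301 + 12077*(1/7463)) = -20211 - (-424/3767 + 12077/7463) = -20211 - 1*42329747/28113121 = -20211 - 42329747/28113121 = -568236618278/28113121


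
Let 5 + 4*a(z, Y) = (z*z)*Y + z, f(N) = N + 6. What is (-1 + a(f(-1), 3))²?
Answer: 5041/16 ≈ 315.06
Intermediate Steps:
f(N) = 6 + N
a(z, Y) = -5/4 + z/4 + Y*z²/4 (a(z, Y) = -5/4 + ((z*z)*Y + z)/4 = -5/4 + (z²*Y + z)/4 = -5/4 + (Y*z² + z)/4 = -5/4 + (z + Y*z²)/4 = -5/4 + (z/4 + Y*z²/4) = -5/4 + z/4 + Y*z²/4)
(-1 + a(f(-1), 3))² = (-1 + (-5/4 + (6 - 1)/4 + (¼)*3*(6 - 1)²))² = (-1 + (-5/4 + (¼)*5 + (¼)*3*5²))² = (-1 + (-5/4 + 5/4 + (¼)*3*25))² = (-1 + (-5/4 + 5/4 + 75/4))² = (-1 + 75/4)² = (71/4)² = 5041/16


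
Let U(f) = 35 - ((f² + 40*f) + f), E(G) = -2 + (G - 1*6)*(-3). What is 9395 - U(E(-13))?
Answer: 14640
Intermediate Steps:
E(G) = 16 - 3*G (E(G) = -2 + (G - 6)*(-3) = -2 + (-6 + G)*(-3) = -2 + (18 - 3*G) = 16 - 3*G)
U(f) = 35 - f² - 41*f (U(f) = 35 - (f² + 41*f) = 35 + (-f² - 41*f) = 35 - f² - 41*f)
9395 - U(E(-13)) = 9395 - (35 - (16 - 3*(-13))² - 41*(16 - 3*(-13))) = 9395 - (35 - (16 + 39)² - 41*(16 + 39)) = 9395 - (35 - 1*55² - 41*55) = 9395 - (35 - 1*3025 - 2255) = 9395 - (35 - 3025 - 2255) = 9395 - 1*(-5245) = 9395 + 5245 = 14640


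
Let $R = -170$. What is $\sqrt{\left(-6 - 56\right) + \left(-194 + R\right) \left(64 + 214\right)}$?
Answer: $i \sqrt{101254} \approx 318.2 i$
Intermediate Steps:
$\sqrt{\left(-6 - 56\right) + \left(-194 + R\right) \left(64 + 214\right)} = \sqrt{\left(-6 - 56\right) + \left(-194 - 170\right) \left(64 + 214\right)} = \sqrt{\left(-6 - 56\right) - 101192} = \sqrt{-62 - 101192} = \sqrt{-101254} = i \sqrt{101254}$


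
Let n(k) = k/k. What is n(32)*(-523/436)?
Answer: -523/436 ≈ -1.1995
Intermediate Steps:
n(k) = 1
n(32)*(-523/436) = 1*(-523/436) = -523/436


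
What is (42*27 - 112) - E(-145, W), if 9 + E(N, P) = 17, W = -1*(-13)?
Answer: 1014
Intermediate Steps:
W = 13
E(N, P) = 8 (E(N, P) = -9 + 17 = 8)
(42*27 - 112) - E(-145, W) = (42*27 - 112) - 1*8 = (1134 - 112) - 8 = 1022 - 8 = 1014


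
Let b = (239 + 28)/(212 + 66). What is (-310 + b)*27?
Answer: -2319651/278 ≈ -8344.1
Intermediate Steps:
b = 267/278 ≈ 0.96043
(-310 + b)*27 = (-310 + 267/278)*27 = -85913/278*27 = -2319651/278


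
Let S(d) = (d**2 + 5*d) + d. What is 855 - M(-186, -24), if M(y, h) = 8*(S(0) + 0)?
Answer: 855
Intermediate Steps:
S(d) = d**2 + 6*d
M(y, h) = 0 (M(y, h) = 8*(0*(6 + 0) + 0) = 8*(0*6 + 0) = 8*(0 + 0) = 8*0 = 0)
855 - M(-186, -24) = 855 - 1*0 = 855 + 0 = 855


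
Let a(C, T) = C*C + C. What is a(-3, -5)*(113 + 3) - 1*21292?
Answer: -20596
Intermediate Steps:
a(C, T) = C + C**2 (a(C, T) = C**2 + C = C + C**2)
a(-3, -5)*(113 + 3) - 1*21292 = (-3*(1 - 3))*(113 + 3) - 1*21292 = -3*(-2)*116 - 21292 = 6*116 - 21292 = 696 - 21292 = -20596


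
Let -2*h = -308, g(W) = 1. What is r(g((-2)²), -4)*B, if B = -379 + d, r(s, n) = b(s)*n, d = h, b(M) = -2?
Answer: -1800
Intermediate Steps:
h = 154 (h = -½*(-308) = 154)
d = 154
r(s, n) = -2*n
B = -225 (B = -379 + 154 = -225)
r(g((-2)²), -4)*B = -2*(-4)*(-225) = 8*(-225) = -1800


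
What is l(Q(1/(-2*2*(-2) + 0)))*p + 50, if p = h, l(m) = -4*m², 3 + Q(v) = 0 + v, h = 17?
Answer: -8193/16 ≈ -512.06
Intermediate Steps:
Q(v) = -3 + v (Q(v) = -3 + (0 + v) = -3 + v)
p = 17
l(Q(1/(-2*2*(-2) + 0)))*p + 50 = -4*(-3 + 1/(-2*2*(-2) + 0))²*17 + 50 = -4*(-3 + 1/(-4*(-2) + 0))²*17 + 50 = -4*(-3 + 1/(8 + 0))²*17 + 50 = -4*(-3 + 1/8)²*17 + 50 = -4*(-3 + ⅛)²*17 + 50 = -4*(-23/8)²*17 + 50 = -4*529/64*17 + 50 = -529/16*17 + 50 = -8993/16 + 50 = -8193/16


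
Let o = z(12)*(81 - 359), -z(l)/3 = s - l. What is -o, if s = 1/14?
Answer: 69639/7 ≈ 9948.4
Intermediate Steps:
s = 1/14 ≈ 0.071429
z(l) = -3/14 + 3*l (z(l) = -3*(1/14 - l) = -3/14 + 3*l)
o = -69639/7 (o = (-3/14 + 3*12)*(81 - 359) = (-3/14 + 36)*(-278) = (501/14)*(-278) = -69639/7 ≈ -9948.4)
-o = -1*(-69639/7) = 69639/7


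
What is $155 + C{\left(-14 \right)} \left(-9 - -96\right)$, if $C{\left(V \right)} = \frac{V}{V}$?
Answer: $242$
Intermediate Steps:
$C{\left(V \right)} = 1$
$155 + C{\left(-14 \right)} \left(-9 - -96\right) = 155 + 1 \left(-9 - -96\right) = 155 + 1 \left(-9 + 96\right) = 155 + 1 \cdot 87 = 155 + 87 = 242$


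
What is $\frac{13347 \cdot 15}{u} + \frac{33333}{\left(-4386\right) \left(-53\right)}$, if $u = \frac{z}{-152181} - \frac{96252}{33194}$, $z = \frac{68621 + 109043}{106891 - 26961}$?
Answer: $- \frac{391477776822113883457079}{5670031296833468521} \approx -69043.0$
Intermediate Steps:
$z = \frac{88832}{39965}$ ($z = \frac{177664}{79930} = 177664 \cdot \frac{1}{79930} = \frac{88832}{39965} \approx 2.2227$)
$u = - \frac{292699651386494}{100941521098005}$ ($u = \frac{88832}{39965 \left(-152181\right)} - \frac{96252}{33194} = \frac{88832}{39965} \left(- \frac{1}{152181}\right) - \frac{48126}{16597} = - \frac{88832}{6081913665} - \frac{48126}{16597} = - \frac{292699651386494}{100941521098005} \approx -2.8997$)
$\frac{13347 \cdot 15}{u} + \frac{33333}{\left(-4386\right) \left(-53\right)} = \frac{13347 \cdot 15}{- \frac{292699651386494}{100941521098005}} + \frac{33333}{\left(-4386\right) \left(-53\right)} = 200205 \left(- \frac{100941521098005}{292699651386494}\right) + \frac{33333}{232458} = - \frac{20208997231426091025}{292699651386494} + 33333 \cdot \frac{1}{232458} = - \frac{20208997231426091025}{292699651386494} + \frac{11111}{77486} = - \frac{391477776822113883457079}{5670031296833468521}$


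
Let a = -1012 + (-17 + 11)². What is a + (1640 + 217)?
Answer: 881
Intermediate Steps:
a = -976 (a = -1012 + (-6)² = -1012 + 36 = -976)
a + (1640 + 217) = -976 + (1640 + 217) = -976 + 1857 = 881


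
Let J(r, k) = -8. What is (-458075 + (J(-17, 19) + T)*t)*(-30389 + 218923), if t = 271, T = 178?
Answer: -77676950670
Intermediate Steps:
(-458075 + (J(-17, 19) + T)*t)*(-30389 + 218923) = (-458075 + (-8 + 178)*271)*(-30389 + 218923) = (-458075 + 170*271)*188534 = (-458075 + 46070)*188534 = -412005*188534 = -77676950670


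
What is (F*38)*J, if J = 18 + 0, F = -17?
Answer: -11628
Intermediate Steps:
J = 18
(F*38)*J = -17*38*18 = -646*18 = -11628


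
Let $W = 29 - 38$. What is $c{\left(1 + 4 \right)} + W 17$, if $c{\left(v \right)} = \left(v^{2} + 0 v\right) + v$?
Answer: $-123$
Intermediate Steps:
$c{\left(v \right)} = v + v^{2}$ ($c{\left(v \right)} = \left(v^{2} + 0\right) + v = v^{2} + v = v + v^{2}$)
$W = -9$
$c{\left(1 + 4 \right)} + W 17 = \left(1 + 4\right) \left(1 + \left(1 + 4\right)\right) - 153 = 5 \left(1 + 5\right) - 153 = 5 \cdot 6 - 153 = 30 - 153 = -123$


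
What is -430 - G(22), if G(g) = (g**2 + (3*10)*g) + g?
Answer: -1596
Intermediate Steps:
G(g) = g**2 + 31*g (G(g) = (g**2 + 30*g) + g = g**2 + 31*g)
-430 - G(22) = -430 - 22*(31 + 22) = -430 - 22*53 = -430 - 1*1166 = -430 - 1166 = -1596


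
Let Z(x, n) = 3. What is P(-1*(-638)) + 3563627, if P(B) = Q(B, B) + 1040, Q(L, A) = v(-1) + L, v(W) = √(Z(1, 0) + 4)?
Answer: 3565305 + √7 ≈ 3.5653e+6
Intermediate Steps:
v(W) = √7 (v(W) = √(3 + 4) = √7)
Q(L, A) = L + √7 (Q(L, A) = √7 + L = L + √7)
P(B) = 1040 + B + √7 (P(B) = (B + √7) + 1040 = 1040 + B + √7)
P(-1*(-638)) + 3563627 = (1040 - 1*(-638) + √7) + 3563627 = (1040 + 638 + √7) + 3563627 = (1678 + √7) + 3563627 = 3565305 + √7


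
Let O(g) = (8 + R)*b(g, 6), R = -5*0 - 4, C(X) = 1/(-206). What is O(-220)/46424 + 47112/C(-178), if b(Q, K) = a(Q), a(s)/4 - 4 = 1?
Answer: -56318532806/5803 ≈ -9.7051e+6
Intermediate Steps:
a(s) = 20 (a(s) = 16 + 4*1 = 16 + 4 = 20)
C(X) = -1/206
b(Q, K) = 20
R = -4 (R = 0 - 4 = -4)
O(g) = 80 (O(g) = (8 - 4)*20 = 4*20 = 80)
O(-220)/46424 + 47112/C(-178) = 80/46424 + 47112/(-1/206) = 80*(1/46424) + 47112*(-206) = 10/5803 - 9705072 = -56318532806/5803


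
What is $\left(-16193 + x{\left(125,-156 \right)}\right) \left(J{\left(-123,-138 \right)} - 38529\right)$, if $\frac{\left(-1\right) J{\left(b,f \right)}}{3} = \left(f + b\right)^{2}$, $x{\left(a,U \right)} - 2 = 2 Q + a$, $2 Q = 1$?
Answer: $3902059980$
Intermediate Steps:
$Q = \frac{1}{2}$ ($Q = \frac{1}{2} \cdot 1 = \frac{1}{2} \approx 0.5$)
$x{\left(a,U \right)} = 3 + a$ ($x{\left(a,U \right)} = 2 + \left(2 \cdot \frac{1}{2} + a\right) = 2 + \left(1 + a\right) = 3 + a$)
$J{\left(b,f \right)} = - 3 \left(b + f\right)^{2}$ ($J{\left(b,f \right)} = - 3 \left(f + b\right)^{2} = - 3 \left(b + f\right)^{2}$)
$\left(-16193 + x{\left(125,-156 \right)}\right) \left(J{\left(-123,-138 \right)} - 38529\right) = \left(-16193 + \left(3 + 125\right)\right) \left(- 3 \left(-123 - 138\right)^{2} - 38529\right) = \left(-16193 + 128\right) \left(- 3 \left(-261\right)^{2} - 38529\right) = - 16065 \left(\left(-3\right) 68121 - 38529\right) = - 16065 \left(-204363 - 38529\right) = \left(-16065\right) \left(-242892\right) = 3902059980$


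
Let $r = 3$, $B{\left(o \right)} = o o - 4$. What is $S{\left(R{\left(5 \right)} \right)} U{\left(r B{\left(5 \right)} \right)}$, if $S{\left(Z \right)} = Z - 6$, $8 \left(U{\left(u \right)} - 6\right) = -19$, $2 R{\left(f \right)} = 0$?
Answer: $- \frac{87}{4} \approx -21.75$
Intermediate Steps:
$B{\left(o \right)} = -4 + o^{2}$ ($B{\left(o \right)} = o^{2} - 4 = -4 + o^{2}$)
$R{\left(f \right)} = 0$ ($R{\left(f \right)} = \frac{1}{2} \cdot 0 = 0$)
$U{\left(u \right)} = \frac{29}{8}$ ($U{\left(u \right)} = 6 + \frac{1}{8} \left(-19\right) = 6 - \frac{19}{8} = \frac{29}{8}$)
$S{\left(Z \right)} = -6 + Z$ ($S{\left(Z \right)} = Z - 6 = -6 + Z$)
$S{\left(R{\left(5 \right)} \right)} U{\left(r B{\left(5 \right)} \right)} = \left(-6 + 0\right) \frac{29}{8} = \left(-6\right) \frac{29}{8} = - \frac{87}{4}$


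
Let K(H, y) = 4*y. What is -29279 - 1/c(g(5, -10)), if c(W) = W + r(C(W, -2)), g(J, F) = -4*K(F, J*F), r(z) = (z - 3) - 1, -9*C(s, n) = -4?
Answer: -209871881/7168 ≈ -29279.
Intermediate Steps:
C(s, n) = 4/9 (C(s, n) = -1/9*(-4) = 4/9)
r(z) = -4 + z (r(z) = (-3 + z) - 1 = -4 + z)
g(J, F) = -16*F*J (g(J, F) = -16*J*F = -16*F*J)
c(W) = -32/9 + W (c(W) = W + (-4 + 4/9) = W - 32/9 = -32/9 + W)
-29279 - 1/c(g(5, -10)) = -29279 - 1/(-32/9 - 16*(-10)*5) = -29279 - 1/(-32/9 + 800) = -29279 - 1/7168/9 = -29279 - 1*9/7168 = -29279 - 9/7168 = -209871881/7168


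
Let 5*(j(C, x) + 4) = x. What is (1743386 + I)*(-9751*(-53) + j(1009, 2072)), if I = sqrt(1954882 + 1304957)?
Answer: 4508513002862/5 + 2586067*sqrt(3259839)/5 ≈ 9.0264e+11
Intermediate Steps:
j(C, x) = -4 + x/5
I = sqrt(3259839) ≈ 1805.5
(1743386 + I)*(-9751*(-53) + j(1009, 2072)) = (1743386 + sqrt(3259839))*(-9751*(-53) + (-4 + (1/5)*2072)) = (1743386 + sqrt(3259839))*(516803 + (-4 + 2072/5)) = (1743386 + sqrt(3259839))*(516803 + 2052/5) = (1743386 + sqrt(3259839))*(2586067/5) = 4508513002862/5 + 2586067*sqrt(3259839)/5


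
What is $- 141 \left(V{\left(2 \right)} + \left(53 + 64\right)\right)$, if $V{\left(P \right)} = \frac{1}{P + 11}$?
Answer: $- \frac{214602}{13} \approx -16508.0$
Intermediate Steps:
$V{\left(P \right)} = \frac{1}{11 + P}$
$- 141 \left(V{\left(2 \right)} + \left(53 + 64\right)\right) = - 141 \left(\frac{1}{11 + 2} + \left(53 + 64\right)\right) = - 141 \left(\frac{1}{13} + 117\right) = \left(-141\right) \frac{1522}{13} = - \frac{214602}{13}$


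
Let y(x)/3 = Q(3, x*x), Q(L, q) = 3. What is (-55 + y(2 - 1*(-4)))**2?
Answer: 2116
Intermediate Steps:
y(x) = 9 (y(x) = 3*3 = 9)
(-55 + y(2 - 1*(-4)))**2 = (-55 + 9)**2 = (-46)**2 = 2116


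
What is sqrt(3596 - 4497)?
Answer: I*sqrt(901) ≈ 30.017*I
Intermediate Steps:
sqrt(3596 - 4497) = sqrt(-901) = I*sqrt(901)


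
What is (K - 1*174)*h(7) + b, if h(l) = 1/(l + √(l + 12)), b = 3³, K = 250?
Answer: 671/15 - 38*√19/15 ≈ 33.691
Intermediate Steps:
b = 27
h(l) = 1/(l + √(12 + l))
(K - 1*174)*h(7) + b = (250 - 1*174)/(7 + √(12 + 7)) + 27 = (250 - 174)/(7 + √19) + 27 = 76/(7 + √19) + 27 = 27 + 76/(7 + √19)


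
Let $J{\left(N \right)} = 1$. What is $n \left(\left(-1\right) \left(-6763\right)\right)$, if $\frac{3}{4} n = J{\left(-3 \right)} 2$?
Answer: $\frac{54104}{3} \approx 18035.0$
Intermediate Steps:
$n = \frac{8}{3}$ ($n = \frac{4 \cdot 1 \cdot 2}{3} = \frac{4}{3} \cdot 2 = \frac{8}{3} \approx 2.6667$)
$n \left(\left(-1\right) \left(-6763\right)\right) = \frac{8 \left(\left(-1\right) \left(-6763\right)\right)}{3} = \frac{8}{3} \cdot 6763 = \frac{54104}{3}$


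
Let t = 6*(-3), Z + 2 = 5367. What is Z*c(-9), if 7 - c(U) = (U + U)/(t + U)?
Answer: 101935/3 ≈ 33978.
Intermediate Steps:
Z = 5365 (Z = -2 + 5367 = 5365)
t = -18
c(U) = 7 - 2*U/(-18 + U) (c(U) = 7 - (U + U)/(-18 + U) = 7 - 2*U/(-18 + U))
Z*c(-9) = 5365*((-126 + 5*(-9))/(-18 - 9)) = 5365*((-126 - 45)/(-27)) = 5365*(-1/27*(-171)) = 5365*(19/3) = 101935/3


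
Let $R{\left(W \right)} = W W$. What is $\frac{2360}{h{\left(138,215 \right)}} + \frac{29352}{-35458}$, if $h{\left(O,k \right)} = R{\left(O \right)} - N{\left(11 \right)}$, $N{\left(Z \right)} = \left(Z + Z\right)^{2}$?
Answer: $- \frac{5763653}{8226256} \approx -0.70064$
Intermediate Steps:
$N{\left(Z \right)} = 4 Z^{2}$ ($N{\left(Z \right)} = \left(2 Z\right)^{2} = 4 Z^{2}$)
$R{\left(W \right)} = W^{2}$
$h{\left(O,k \right)} = -484 + O^{2}$ ($h{\left(O,k \right)} = O^{2} - 4 \cdot 11^{2} = O^{2} - 4 \cdot 121 = O^{2} - 484 = -484 + O^{2}$)
$\frac{2360}{h{\left(138,215 \right)}} + \frac{29352}{-35458} = \frac{2360}{-484 + 138^{2}} + \frac{29352}{-35458} = \frac{2360}{-484 + 19044} + 29352 \left(- \frac{1}{35458}\right) = \frac{2360}{18560} - \frac{14676}{17729} = 2360 \cdot \frac{1}{18560} - \frac{14676}{17729} = \frac{59}{464} - \frac{14676}{17729} = - \frac{5763653}{8226256}$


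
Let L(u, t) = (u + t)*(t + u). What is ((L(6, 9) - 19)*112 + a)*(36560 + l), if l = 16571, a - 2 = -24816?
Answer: -92554202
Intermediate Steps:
L(u, t) = (t + u)² (L(u, t) = (t + u)*(t + u) = (t + u)²)
a = -24814 (a = 2 - 24816 = -24814)
((L(6, 9) - 19)*112 + a)*(36560 + l) = (((9 + 6)² - 19)*112 - 24814)*(36560 + 16571) = ((15² - 19)*112 - 24814)*53131 = ((225 - 19)*112 - 24814)*53131 = (206*112 - 24814)*53131 = (23072 - 24814)*53131 = -1742*53131 = -92554202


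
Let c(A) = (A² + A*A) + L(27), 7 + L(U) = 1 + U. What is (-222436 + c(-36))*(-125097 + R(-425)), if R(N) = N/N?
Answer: 27498978008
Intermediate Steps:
L(U) = -6 + U (L(U) = -7 + (1 + U) = -6 + U)
c(A) = 21 + 2*A² (c(A) = (A² + A*A) + (-6 + 27) = (A² + A²) + 21 = 2*A² + 21 = 21 + 2*A²)
R(N) = 1
(-222436 + c(-36))*(-125097 + R(-425)) = (-222436 + (21 + 2*(-36)²))*(-125097 + 1) = (-222436 + (21 + 2*1296))*(-125096) = (-222436 + (21 + 2592))*(-125096) = (-222436 + 2613)*(-125096) = -219823*(-125096) = 27498978008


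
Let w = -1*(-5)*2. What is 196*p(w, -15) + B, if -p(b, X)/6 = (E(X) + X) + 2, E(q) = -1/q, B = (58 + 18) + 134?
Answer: 77098/5 ≈ 15420.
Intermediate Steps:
B = 210 (B = 76 + 134 = 210)
w = 10 (w = 5*2 = 10)
p(b, X) = -12 - 6*X + 6/X (p(b, X) = -6*((-1/X + X) + 2) = -6*((X - 1/X) + 2) = -6*(2 + X - 1/X) = -12 - 6*X + 6/X)
196*p(w, -15) + B = 196*(-12 - 6*(-15) + 6/(-15)) + 210 = 196*(-12 + 90 + 6*(-1/15)) + 210 = 196*(-12 + 90 - ⅖) + 210 = 196*(388/5) + 210 = 76048/5 + 210 = 77098/5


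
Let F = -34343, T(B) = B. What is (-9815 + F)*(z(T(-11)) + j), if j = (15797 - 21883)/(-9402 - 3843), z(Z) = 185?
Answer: -108470196938/13245 ≈ -8.1895e+6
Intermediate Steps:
j = 6086/13245 (j = -6086/(-13245) = -6086*(-1/13245) = 6086/13245 ≈ 0.45949)
(-9815 + F)*(z(T(-11)) + j) = (-9815 - 34343)*(185 + 6086/13245) = -44158*2456411/13245 = -108470196938/13245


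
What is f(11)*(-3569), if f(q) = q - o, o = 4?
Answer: -24983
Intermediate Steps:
f(q) = -4 + q (f(q) = q - 1*4 = q - 4 = -4 + q)
f(11)*(-3569) = (-4 + 11)*(-3569) = 7*(-3569) = -24983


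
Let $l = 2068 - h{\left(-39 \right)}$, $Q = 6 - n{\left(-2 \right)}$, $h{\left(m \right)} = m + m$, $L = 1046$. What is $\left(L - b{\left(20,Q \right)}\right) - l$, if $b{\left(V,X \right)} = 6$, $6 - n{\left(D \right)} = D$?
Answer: $-1106$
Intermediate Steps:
$n{\left(D \right)} = 6 - D$
$h{\left(m \right)} = 2 m$
$Q = -2$ ($Q = 6 - \left(6 - -2\right) = 6 - \left(6 + 2\right) = 6 - 8 = -2$)
$l = 2146$ ($l = 2068 - 2 \left(-39\right) = 2068 - -78 = 2068 + 78 = 2146$)
$\left(L - b{\left(20,Q \right)}\right) - l = \left(1046 - 6\right) - 2146 = 1040 - 2146 = -1106$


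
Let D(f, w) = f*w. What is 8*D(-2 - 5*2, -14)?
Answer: 1344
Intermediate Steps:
8*D(-2 - 5*2, -14) = 8*((-2 - 5*2)*(-14)) = 8*((-2 - 10)*(-14)) = 8*(-12*(-14)) = 8*168 = 1344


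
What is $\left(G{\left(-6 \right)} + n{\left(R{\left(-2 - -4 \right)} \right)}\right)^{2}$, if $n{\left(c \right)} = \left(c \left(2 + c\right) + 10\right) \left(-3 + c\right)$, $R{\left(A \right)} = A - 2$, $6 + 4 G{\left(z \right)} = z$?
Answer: $1089$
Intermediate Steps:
$G{\left(z \right)} = - \frac{3}{2} + \frac{z}{4}$
$R{\left(A \right)} = -2 + A$
$n{\left(c \right)} = \left(-3 + c\right) \left(10 + c \left(2 + c\right)\right)$ ($n{\left(c \right)} = \left(10 + c \left(2 + c\right)\right) \left(-3 + c\right) = \left(-3 + c\right) \left(10 + c \left(2 + c\right)\right)$)
$\left(G{\left(-6 \right)} + n{\left(R{\left(-2 - -4 \right)} \right)}\right)^{2} = \left(\left(- \frac{3}{2} + \frac{1}{4} \left(-6\right)\right) - \left(30 + \left(-2 - -2\right)^{2} - \left(-2 - -2\right)^{3} - 4 \left(-2 - -2\right)\right)\right)^{2} = \left(\left(- \frac{3}{2} - \frac{3}{2}\right) - \left(30 + \left(-2 + \left(-2 + 4\right)\right)^{2} - \left(-2 + \left(-2 + 4\right)\right)^{3} - 4 \left(-2 + \left(-2 + 4\right)\right)\right)\right)^{2} = \left(-3 - \left(30 + \left(-2 + 2\right)^{2} - \left(-2 + 2\right)^{3} - 4 \left(-2 + 2\right)\right)\right)^{2} = \left(-3 + \left(-30 + 0^{3} - 0^{2} + 4 \cdot 0\right)\right)^{2} = \left(-3 + \left(-30 + 0 - 0 + 0\right)\right)^{2} = \left(-3 + \left(-30 + 0 + 0 + 0\right)\right)^{2} = \left(-3 - 30\right)^{2} = \left(-33\right)^{2} = 1089$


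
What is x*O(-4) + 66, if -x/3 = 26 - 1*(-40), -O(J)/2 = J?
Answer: -1518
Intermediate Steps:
O(J) = -2*J
x = -198 (x = -3*(26 - 1*(-40)) = -3*(26 + 40) = -3*66 = -198)
x*O(-4) + 66 = -(-396)*(-4) + 66 = -198*8 + 66 = -1584 + 66 = -1518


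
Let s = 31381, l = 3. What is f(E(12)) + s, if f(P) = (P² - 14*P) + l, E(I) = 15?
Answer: 31399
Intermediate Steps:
f(P) = 3 + P² - 14*P (f(P) = (P² - 14*P) + 3 = 3 + P² - 14*P)
f(E(12)) + s = (3 + 15² - 14*15) + 31381 = (3 + 225 - 210) + 31381 = 18 + 31381 = 31399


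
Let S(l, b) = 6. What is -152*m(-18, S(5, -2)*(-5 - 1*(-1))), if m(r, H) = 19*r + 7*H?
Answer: 77520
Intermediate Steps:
m(r, H) = 7*H + 19*r
-152*m(-18, S(5, -2)*(-5 - 1*(-1))) = -152*(7*(6*(-5 - 1*(-1))) + 19*(-18)) = -152*(7*(6*(-5 + 1)) - 342) = -152*(7*(6*(-4)) - 342) = -152*(7*(-24) - 342) = -152*(-168 - 342) = -152*(-510) = 77520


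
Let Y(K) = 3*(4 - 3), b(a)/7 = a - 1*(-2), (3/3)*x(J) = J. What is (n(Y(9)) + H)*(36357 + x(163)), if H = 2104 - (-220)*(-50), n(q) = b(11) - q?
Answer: -321668160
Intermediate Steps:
x(J) = J
b(a) = 14 + 7*a (b(a) = 7*(a - 1*(-2)) = 7*(a + 2) = 7*(2 + a) = 14 + 7*a)
Y(K) = 3 (Y(K) = 3*1 = 3)
n(q) = 91 - q (n(q) = (14 + 7*11) - q = (14 + 77) - q = 91 - q)
H = -8896 (H = 2104 - 1*11000 = 2104 - 11000 = -8896)
(n(Y(9)) + H)*(36357 + x(163)) = ((91 - 1*3) - 8896)*(36357 + 163) = ((91 - 3) - 8896)*36520 = (88 - 8896)*36520 = -8808*36520 = -321668160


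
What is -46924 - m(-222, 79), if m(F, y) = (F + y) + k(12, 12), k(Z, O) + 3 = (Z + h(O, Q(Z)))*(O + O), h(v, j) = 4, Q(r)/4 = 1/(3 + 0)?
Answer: -47162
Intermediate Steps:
Q(r) = 4/3 (Q(r) = 4/(3 + 0) = 4/3)
k(Z, O) = -3 + 2*O*(4 + Z) (k(Z, O) = -3 + (Z + 4)*(O + O) = -3 + (4 + Z)*(2*O) = -3 + 2*O*(4 + Z))
m(F, y) = 381 + F + y (m(F, y) = (F + y) + (-3 + 8*12 + 2*12*12) = (F + y) + (-3 + 96 + 288) = (F + y) + 381 = 381 + F + y)
-46924 - m(-222, 79) = -46924 - (381 - 222 + 79) = -46924 - 1*238 = -46924 - 238 = -47162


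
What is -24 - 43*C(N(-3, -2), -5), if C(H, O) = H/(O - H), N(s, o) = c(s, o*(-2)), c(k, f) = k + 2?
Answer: -139/4 ≈ -34.750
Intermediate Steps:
c(k, f) = 2 + k
N(s, o) = 2 + s
-24 - 43*C(N(-3, -2), -5) = -24 - (-43)*(2 - 3)/((2 - 3) - 1*(-5)) = -24 - (-43)*(-1)/(-1 + 5) = -24 - (-43)*(-1)/4 = -24 - 43*¼ = -24 - 43/4 = -139/4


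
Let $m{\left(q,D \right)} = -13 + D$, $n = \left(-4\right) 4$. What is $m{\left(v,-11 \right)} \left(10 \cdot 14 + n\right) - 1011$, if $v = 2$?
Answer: $-3987$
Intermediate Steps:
$n = -16$
$m{\left(v,-11 \right)} \left(10 \cdot 14 + n\right) - 1011 = \left(-13 - 11\right) \left(10 \cdot 14 - 16\right) - 1011 = - 24 \left(140 - 16\right) - 1011 = \left(-24\right) 124 - 1011 = -2976 - 1011 = -3987$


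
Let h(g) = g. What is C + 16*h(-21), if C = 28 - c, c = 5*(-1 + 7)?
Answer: -338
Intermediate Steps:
c = 30 (c = 5*6 = 30)
C = -2 (C = 28 - 1*30 = 28 - 30 = -2)
C + 16*h(-21) = -2 + 16*(-21) = -2 - 336 = -338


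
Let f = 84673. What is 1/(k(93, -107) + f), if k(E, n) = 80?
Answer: 1/84753 ≈ 1.1799e-5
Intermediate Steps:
1/(k(93, -107) + f) = 1/(80 + 84673) = 1/84753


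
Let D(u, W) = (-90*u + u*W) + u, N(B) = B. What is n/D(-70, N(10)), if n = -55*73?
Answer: -803/1106 ≈ -0.72604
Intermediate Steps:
n = -4015
D(u, W) = -89*u + W*u (D(u, W) = (-90*u + W*u) + u = -89*u + W*u)
n/D(-70, N(10)) = -4015*(-1/(70*(-89 + 10))) = -4015/((-70*(-79))) = -4015/5530 = -4015*1/5530 = -803/1106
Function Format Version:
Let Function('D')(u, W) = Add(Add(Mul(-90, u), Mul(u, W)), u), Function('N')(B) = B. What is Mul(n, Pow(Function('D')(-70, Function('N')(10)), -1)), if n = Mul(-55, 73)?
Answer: Rational(-803, 1106) ≈ -0.72604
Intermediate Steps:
n = -4015
Function('D')(u, W) = Add(Mul(-89, u), Mul(W, u)) (Function('D')(u, W) = Add(Add(Mul(-90, u), Mul(W, u)), u) = Add(Mul(-89, u), Mul(W, u)))
Mul(n, Pow(Function('D')(-70, Function('N')(10)), -1)) = Mul(-4015, Pow(Mul(-70, Add(-89, 10)), -1)) = Mul(-4015, Pow(Mul(-70, -79), -1)) = Mul(-4015, Pow(5530, -1)) = Mul(-4015, Rational(1, 5530)) = Rational(-803, 1106)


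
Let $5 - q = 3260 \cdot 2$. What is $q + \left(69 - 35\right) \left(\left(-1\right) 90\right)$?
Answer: $-9575$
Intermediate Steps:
$q = -6515$ ($q = 5 - 3260 \cdot 2 = 5 - 6520 = -6515$)
$q + \left(69 - 35\right) \left(\left(-1\right) 90\right) = -6515 + \left(69 - 35\right) \left(\left(-1\right) 90\right) = -6515 + 34 \left(-90\right) = -6515 - 3060 = -9575$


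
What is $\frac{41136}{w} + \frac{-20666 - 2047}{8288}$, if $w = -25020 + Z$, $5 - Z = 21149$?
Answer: $- \frac{115788175}{31883936} \approx -3.6316$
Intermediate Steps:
$Z = -21144$ ($Z = 5 - 21149 = -21144$)
$w = -46164$ ($w = -25020 - 21144 = -46164$)
$\frac{41136}{w} + \frac{-20666 - 2047}{8288} = \frac{41136}{-46164} + \frac{-20666 - 2047}{8288} = 41136 \left(- \frac{1}{46164}\right) + \left(-20666 - 2047\right) \frac{1}{8288} = - \frac{3428}{3847} - \frac{22713}{8288} = - \frac{115788175}{31883936}$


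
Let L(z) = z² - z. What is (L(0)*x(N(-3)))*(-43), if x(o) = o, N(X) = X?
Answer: 0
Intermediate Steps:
(L(0)*x(N(-3)))*(-43) = ((0*(-1 + 0))*(-3))*(-43) = ((0*(-1))*(-3))*(-43) = (0*(-3))*(-43) = 0*(-43) = 0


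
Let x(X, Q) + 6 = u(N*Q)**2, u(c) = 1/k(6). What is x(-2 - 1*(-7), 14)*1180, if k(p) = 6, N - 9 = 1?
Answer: -63425/9 ≈ -7047.2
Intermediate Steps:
N = 10 (N = 9 + 1 = 10)
u(c) = 1/6
x(X, Q) = -215/36 (x(X, Q) = -6 + (1/6)**2 = -6 + 1/36 = -215/36)
x(-2 - 1*(-7), 14)*1180 = -215/36*1180 = -63425/9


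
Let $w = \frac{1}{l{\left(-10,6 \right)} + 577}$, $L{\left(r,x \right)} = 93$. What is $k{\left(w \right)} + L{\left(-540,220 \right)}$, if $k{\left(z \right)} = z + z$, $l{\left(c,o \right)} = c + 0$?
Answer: $\frac{52733}{567} \approx 93.004$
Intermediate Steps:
$l{\left(c,o \right)} = c$
$w = \frac{1}{567}$ ($w = \frac{1}{-10 + 577} = \frac{1}{567} \approx 0.0017637$)
$k{\left(z \right)} = 2 z$
$k{\left(w \right)} + L{\left(-540,220 \right)} = 2 \cdot \frac{1}{567} + 93 = \frac{2}{567} + 93 = \frac{52733}{567}$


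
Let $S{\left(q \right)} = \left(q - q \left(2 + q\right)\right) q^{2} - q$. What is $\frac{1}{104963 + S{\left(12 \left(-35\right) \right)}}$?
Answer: $- \frac{1}{31042766617} \approx -3.2214 \cdot 10^{-11}$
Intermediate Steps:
$S{\left(q \right)} = - q + q^{2} \left(q - q \left(2 + q\right)\right)$ ($S{\left(q \right)} = \left(q - q \left(2 + q\right)\right) q^{2} - q = q^{2} \left(q - q \left(2 + q\right)\right) - q = - q + q^{2} \left(q - q \left(2 + q\right)\right)$)
$\frac{1}{104963 + S{\left(12 \left(-35\right) \right)}} = \frac{1}{104963 - \left(-420 + \left(12 \left(-35\right)\right)^{3} + \left(12 \left(-35\right)\right)^{4}\right)} = \frac{1}{104963 - 31042871580} = \frac{1}{-31042766617} = - \frac{1}{31042766617}$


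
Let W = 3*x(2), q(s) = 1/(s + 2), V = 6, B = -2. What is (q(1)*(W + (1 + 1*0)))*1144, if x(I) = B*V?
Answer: -40040/3 ≈ -13347.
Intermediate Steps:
x(I) = -12 (x(I) = -2*6 = -12)
q(s) = 1/(2 + s)
W = -36 (W = 3*(-12) = -36)
(q(1)*(W + (1 + 1*0)))*1144 = ((-36 + (1 + 1*0))/(2 + 1))*1144 = ((-36 + (1 + 0))/3)*1144 = ((-36 + 1)/3)*1144 = ((⅓)*(-35))*1144 = -35/3*1144 = -40040/3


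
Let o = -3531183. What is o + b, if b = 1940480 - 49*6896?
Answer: -1928607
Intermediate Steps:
b = 1602576 (b = 1940480 - 337904 = 1602576)
o + b = -3531183 + 1602576 = -1928607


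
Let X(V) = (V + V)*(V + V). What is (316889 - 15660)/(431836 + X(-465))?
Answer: 301229/1296736 ≈ 0.23230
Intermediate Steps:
X(V) = 4*V**2 (X(V) = (2*V)*(2*V) = 4*V**2)
(316889 - 15660)/(431836 + X(-465)) = (316889 - 15660)/(431836 + 4*(-465)**2) = 301229/(431836 + 4*216225) = 301229/(431836 + 864900) = 301229/1296736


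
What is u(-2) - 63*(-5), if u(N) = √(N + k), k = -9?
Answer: 315 + I*√11 ≈ 315.0 + 3.3166*I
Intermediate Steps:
u(N) = √(-9 + N) (u(N) = √(N - 9) = √(-9 + N))
u(-2) - 63*(-5) = √(-9 - 2) - 63*(-5) = √(-11) + 315 = I*√11 + 315 = 315 + I*√11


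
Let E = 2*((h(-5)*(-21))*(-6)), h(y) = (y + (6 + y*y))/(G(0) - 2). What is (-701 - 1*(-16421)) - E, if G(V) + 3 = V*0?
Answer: 85152/5 ≈ 17030.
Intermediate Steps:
G(V) = -3 (G(V) = -3 + V*0 = -3 + 0 = -3)
h(y) = -6/5 - y/5 - y²/5 (h(y) = (y + (6 + y*y))/(-3 - 2) = (y + (6 + y²))/(-5) = (6 + y + y²)*(-⅕) = -6/5 - y/5 - y²/5)
E = -6552/5 (E = 2*(((-6/5 - ⅕*(-5) - ⅕*(-5)²)*(-21))*(-6)) = 2*(((-6/5 + 1 - ⅕*25)*(-21))*(-6)) = 2*(((-6/5 + 1 - 5)*(-21))*(-6)) = 2*(-26/5*(-21)*(-6)) = 2*((546/5)*(-6)) = 2*(-3276/5) = -6552/5 ≈ -1310.4)
(-701 - 1*(-16421)) - E = (-701 - 1*(-16421)) - 1*(-6552/5) = (-701 + 16421) + 6552/5 = 15720 + 6552/5 = 85152/5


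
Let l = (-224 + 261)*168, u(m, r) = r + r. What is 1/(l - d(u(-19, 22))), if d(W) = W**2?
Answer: 1/4280 ≈ 0.00023364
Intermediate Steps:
u(m, r) = 2*r
l = 6216 (l = 37*168 = 6216)
1/(l - d(u(-19, 22))) = 1/(6216 - (2*22)**2) = 1/(6216 - 1*44**2) = 1/(6216 - 1*1936) = 1/(6216 - 1936) = 1/4280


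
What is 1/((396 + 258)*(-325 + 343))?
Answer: 1/11772 ≈ 8.4947e-5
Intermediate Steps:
1/((396 + 258)*(-325 + 343)) = 1/(654*18) = 1/11772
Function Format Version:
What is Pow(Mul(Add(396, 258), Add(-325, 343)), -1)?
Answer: Rational(1, 11772) ≈ 8.4947e-5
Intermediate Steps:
Pow(Mul(Add(396, 258), Add(-325, 343)), -1) = Pow(Mul(654, 18), -1) = Pow(11772, -1) = Rational(1, 11772)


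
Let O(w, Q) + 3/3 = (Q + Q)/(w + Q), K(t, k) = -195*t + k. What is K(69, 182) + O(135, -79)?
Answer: -371751/28 ≈ -13277.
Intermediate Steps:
K(t, k) = k - 195*t
O(w, Q) = -1 + 2*Q/(Q + w) (O(w, Q) = -1 + (Q + Q)/(w + Q) = -1 + (2*Q)/(Q + w) = -1 + 2*Q/(Q + w))
K(69, 182) + O(135, -79) = (182 - 195*69) + (-79 - 1*135)/(-79 + 135) = (182 - 13455) + (-79 - 135)/56 = -13273 + (1/56)*(-214) = -13273 - 107/28 = -371751/28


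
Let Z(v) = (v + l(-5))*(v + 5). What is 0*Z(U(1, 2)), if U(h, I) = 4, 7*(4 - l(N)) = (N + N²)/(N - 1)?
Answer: 0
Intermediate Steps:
l(N) = 4 - (N + N²)/(7*(-1 + N)) (l(N) = 4 - (N + N²)/(7*(N - 1)) = 4 - (N + N²)/(7*(-1 + N)))
Z(v) = (5 + v)*(94/21 + v) (Z(v) = (v + (-28 - 1*(-5)² + 27*(-5))/(7*(-1 - 5)))*(v + 5) = (v + (⅐)*(-28 - 1*25 - 135)/(-6))*(5 + v) = (v + (⅐)*(-⅙)*(-28 - 25 - 135))*(5 + v) = (v + (⅐)*(-⅙)*(-188))*(5 + v) = (v + 94/21)*(5 + v) = (94/21 + v)*(5 + v) = (5 + v)*(94/21 + v))
0*Z(U(1, 2)) = 0*(470/21 + 4² + (199/21)*4) = 0*(470/21 + 16 + 796/21) = 0*(534/7) = 0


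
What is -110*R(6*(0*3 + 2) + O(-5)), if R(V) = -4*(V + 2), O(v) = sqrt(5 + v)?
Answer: 6160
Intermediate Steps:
R(V) = -8 - 4*V (R(V) = -4*(2 + V) = -8 - 4*V)
-110*R(6*(0*3 + 2) + O(-5)) = -110*(-8 - 4*(6*(0*3 + 2) + sqrt(5 - 5))) = -110*(-8 - 4*(6*(0 + 2) + sqrt(0))) = -110*(-8 - 4*(6*2 + 0)) = -110*(-8 - 4*(12 + 0)) = -110*(-8 - 4*12) = -110*(-8 - 48) = -110*(-56) = 6160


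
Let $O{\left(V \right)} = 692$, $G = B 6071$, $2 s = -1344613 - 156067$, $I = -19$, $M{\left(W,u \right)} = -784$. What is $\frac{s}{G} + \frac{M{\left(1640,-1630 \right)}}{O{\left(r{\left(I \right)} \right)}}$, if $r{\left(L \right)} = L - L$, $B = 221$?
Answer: $- \frac{392780256}{232112543} \approx -1.6922$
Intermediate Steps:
$s = -750340$ ($s = \frac{-1344613 - 156067}{2} = \frac{1}{2} \left(-1500680\right) = -750340$)
$r{\left(L \right)} = 0$
$G = 1341691$ ($G = 221 \cdot 6071 = 1341691$)
$\frac{s}{G} + \frac{M{\left(1640,-1630 \right)}}{O{\left(r{\left(I \right)} \right)}} = - \frac{750340}{1341691} - \frac{784}{692} = \left(-750340\right) \frac{1}{1341691} - \frac{196}{173} = - \frac{750340}{1341691} - \frac{196}{173} = - \frac{392780256}{232112543}$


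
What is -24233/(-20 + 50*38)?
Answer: -24233/1880 ≈ -12.890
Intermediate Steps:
-24233/(-20 + 50*38) = -24233/(-20 + 1900) = -24233/1880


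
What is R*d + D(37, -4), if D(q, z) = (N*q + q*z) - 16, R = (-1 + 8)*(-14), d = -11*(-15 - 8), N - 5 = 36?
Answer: -23441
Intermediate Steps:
N = 41 (N = 5 + 36 = 41)
d = 253 (d = -11*(-23) = 253)
R = -98 (R = 7*(-14) = -98)
D(q, z) = -16 + 41*q + q*z (D(q, z) = (41*q + q*z) - 16 = -16 + 41*q + q*z)
R*d + D(37, -4) = -98*253 + (-16 + 41*37 + 37*(-4)) = -24794 + (-16 + 1517 - 148) = -24794 + 1353 = -23441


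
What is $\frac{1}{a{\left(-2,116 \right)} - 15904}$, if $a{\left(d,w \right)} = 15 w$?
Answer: $- \frac{1}{14164} \approx -7.0601 \cdot 10^{-5}$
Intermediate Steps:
$\frac{1}{a{\left(-2,116 \right)} - 15904} = \frac{1}{15 \cdot 116 - 15904} = \frac{1}{1740 - 15904} = \frac{1}{-14164} = - \frac{1}{14164}$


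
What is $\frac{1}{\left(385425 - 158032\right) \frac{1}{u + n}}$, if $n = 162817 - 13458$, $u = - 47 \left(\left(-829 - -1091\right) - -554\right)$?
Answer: $\frac{111007}{227393} \approx 0.48817$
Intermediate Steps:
$u = -38352$ ($u = - 47 \left(\left(-829 + 1091\right) + 554\right) = - 47 \left(262 + 554\right) = \left(-47\right) 816 = -38352$)
$n = 149359$ ($n = 162817 - 13458 = 149359$)
$\frac{1}{\left(385425 - 158032\right) \frac{1}{u + n}} = \frac{1}{\left(385425 - 158032\right) \frac{1}{-38352 + 149359}} = \frac{1}{227393 \cdot \frac{1}{111007}} = \frac{1}{\frac{227393}{111007}} = \frac{111007}{227393}$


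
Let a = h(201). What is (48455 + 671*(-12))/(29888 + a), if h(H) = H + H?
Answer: 40403/30290 ≈ 1.3339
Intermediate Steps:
h(H) = 2*H
a = 402 (a = 2*201 = 402)
(48455 + 671*(-12))/(29888 + a) = (48455 + 671*(-12))/(29888 + 402) = (48455 - 8052)/30290 = 40403*(1/30290) = 40403/30290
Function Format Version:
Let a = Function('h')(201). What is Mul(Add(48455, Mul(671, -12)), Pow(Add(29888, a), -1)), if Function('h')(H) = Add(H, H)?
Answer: Rational(40403, 30290) ≈ 1.3339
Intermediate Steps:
Function('h')(H) = Mul(2, H)
a = 402 (a = Mul(2, 201) = 402)
Mul(Add(48455, Mul(671, -12)), Pow(Add(29888, a), -1)) = Mul(Add(48455, Mul(671, -12)), Pow(Add(29888, 402), -1)) = Mul(Add(48455, -8052), Pow(30290, -1)) = Mul(40403, Rational(1, 30290)) = Rational(40403, 30290)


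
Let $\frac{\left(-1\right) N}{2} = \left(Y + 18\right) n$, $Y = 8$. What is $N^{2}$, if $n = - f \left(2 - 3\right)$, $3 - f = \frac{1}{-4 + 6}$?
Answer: $16900$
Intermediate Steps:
$f = \frac{5}{2}$ ($f = 3 - \frac{1}{-4 + 6} = 3 - \frac{1}{2} = \frac{5}{2} \approx 2.5$)
$n = \frac{5}{2}$ ($n = - \frac{5 \left(2 - 3\right)}{2} = - \frac{5 \left(-1\right)}{2} = \left(-1\right) \left(- \frac{5}{2}\right) = \frac{5}{2} \approx 2.5$)
$N = -130$ ($N = - 2 \left(8 + 18\right) \frac{5}{2} = - 2 \cdot 26 \cdot \frac{5}{2} = \left(-2\right) 65 = -130$)
$N^{2} = \left(-130\right)^{2} = 16900$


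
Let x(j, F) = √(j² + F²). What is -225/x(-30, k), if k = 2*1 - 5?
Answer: -75*√101/101 ≈ -7.4628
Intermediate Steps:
k = -3 (k = 2 - 5 = -3)
x(j, F) = √(F² + j²)
-225/x(-30, k) = -225/√((-3)² + (-30)²) = -225/√(9 + 900) = -225*√101/303 = -75*√101/101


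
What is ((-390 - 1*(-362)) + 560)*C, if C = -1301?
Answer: -692132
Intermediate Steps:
((-390 - 1*(-362)) + 560)*C = ((-390 - 1*(-362)) + 560)*(-1301) = ((-390 + 362) + 560)*(-1301) = (-28 + 560)*(-1301) = 532*(-1301) = -692132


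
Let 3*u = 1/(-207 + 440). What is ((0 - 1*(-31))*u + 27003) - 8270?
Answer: 13094398/699 ≈ 18733.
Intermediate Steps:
u = 1/699 (u = 1/(3*(-207 + 440)) = (⅓)/233 = (⅓)*(1/233) = 1/699 ≈ 0.0014306)
((0 - 1*(-31))*u + 27003) - 8270 = ((0 - 1*(-31))*(1/699) + 27003) - 8270 = ((0 + 31)*(1/699) + 27003) - 8270 = (31*(1/699) + 27003) - 8270 = (31/699 + 27003) - 8270 = 18875128/699 - 8270 = 13094398/699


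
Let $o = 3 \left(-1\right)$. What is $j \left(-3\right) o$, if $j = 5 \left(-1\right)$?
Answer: $-45$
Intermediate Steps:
$j = -5$
$o = -3$
$j \left(-3\right) o = \left(-5\right) \left(-3\right) \left(-3\right) = 15 \left(-3\right) = -45$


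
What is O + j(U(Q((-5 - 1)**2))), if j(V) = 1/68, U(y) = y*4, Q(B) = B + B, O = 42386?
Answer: 2882249/68 ≈ 42386.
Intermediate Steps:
Q(B) = 2*B
U(y) = 4*y
j(V) = 1/68
O + j(U(Q((-5 - 1)**2))) = 42386 + 1/68 = 2882249/68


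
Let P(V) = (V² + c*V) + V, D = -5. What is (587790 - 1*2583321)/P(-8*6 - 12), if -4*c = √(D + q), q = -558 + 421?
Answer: -78490886/139595 + 665177*I*√142/279190 ≈ -562.28 + 28.391*I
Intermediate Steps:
q = -137
c = -I*√142/4 (c = -√(-5 - 137)/4 = -I*√142/4 ≈ -2.9791*I)
P(V) = V + V² - I*V*√142/4 (P(V) = (V² + (-I*√142/4)*V) + V = (V² - I*V*√142/4) + V = V + V² - I*V*√142/4)
(587790 - 1*2583321)/P(-8*6 - 12) = (587790 - 1*2583321)/(((-8*6 - 12)*(4 + 4*(-8*6 - 12) - I*√142)/4)) = (587790 - 2583321)/(((-48 - 12)*(4 + 4*(-48 - 12) - I*√142)/4)) = -1995531*(-1/(15*(4 + 4*(-60) - I*√142))) = -1995531*(-1/(15*(4 - 240 - I*√142))) = -1995531*(-1/(15*(-236 - I*√142))) = -1995531/(3540 + 15*I*√142)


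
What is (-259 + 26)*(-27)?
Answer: 6291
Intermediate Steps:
(-259 + 26)*(-27) = -233*(-27) = 6291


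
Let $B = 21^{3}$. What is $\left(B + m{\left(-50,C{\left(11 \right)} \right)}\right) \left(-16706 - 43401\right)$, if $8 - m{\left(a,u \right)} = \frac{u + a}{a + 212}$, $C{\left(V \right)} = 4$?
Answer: $- \frac{45129056884}{81} \approx -5.5715 \cdot 10^{8}$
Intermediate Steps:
$B = 9261$
$m{\left(a,u \right)} = 8 - \frac{a + u}{212 + a}$ ($m{\left(a,u \right)} = 8 - \frac{u + a}{a + 212} = 8 - \frac{a + u}{212 + a}$)
$\left(B + m{\left(-50,C{\left(11 \right)} \right)}\right) \left(-16706 - 43401\right) = \left(9261 + \frac{1696 - 4 + 7 \left(-50\right)}{212 - 50}\right) \left(-16706 - 43401\right) = \left(9261 + \frac{1696 - 4 - 350}{162}\right) \left(-60107\right) = \left(9261 + \frac{1}{162} \cdot 1342\right) \left(-60107\right) = \left(9261 + \frac{671}{81}\right) \left(-60107\right) = \frac{750812}{81} \left(-60107\right) = - \frac{45129056884}{81}$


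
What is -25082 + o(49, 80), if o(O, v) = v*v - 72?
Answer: -18754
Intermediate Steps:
o(O, v) = -72 + v**2 (o(O, v) = v**2 - 72 = -72 + v**2)
-25082 + o(49, 80) = -25082 + (-72 + 80**2) = -25082 + (-72 + 6400) = -25082 + 6328 = -18754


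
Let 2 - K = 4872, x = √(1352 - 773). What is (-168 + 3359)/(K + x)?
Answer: -15540170/23716321 - 3191*√579/23716321 ≈ -0.65849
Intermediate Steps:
x = √579 ≈ 24.062
K = -4870 (K = 2 - 1*4872 = 2 - 4872 = -4870)
(-168 + 3359)/(K + x) = (-168 + 3359)/(-4870 + √579) = 3191/(-4870 + √579)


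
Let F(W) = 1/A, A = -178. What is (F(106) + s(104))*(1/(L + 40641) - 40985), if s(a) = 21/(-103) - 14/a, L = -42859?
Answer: 14911557549585/1057285112 ≈ 14104.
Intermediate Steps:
F(W) = -1/178 (F(W) = 1/(-178) = -1/178)
s(a) = -21/103 - 14/a (s(a) = 21*(-1/103) - 14/a = -21/103 - 14/a)
(F(106) + s(104))*(1/(L + 40641) - 40985) = (-1/178 + (-21/103 - 14/104))*(1/(-42859 + 40641) - 40985) = (-1/178 + (-21/103 - 14*1/104))*(1/(-2218) - 40985) = (-1/178 + (-21/103 - 7/52))*(-1/2218 - 40985) = (-1/178 - 1813/5356)*(-90904731/2218) = -164035/476684*(-90904731/2218) = 14911557549585/1057285112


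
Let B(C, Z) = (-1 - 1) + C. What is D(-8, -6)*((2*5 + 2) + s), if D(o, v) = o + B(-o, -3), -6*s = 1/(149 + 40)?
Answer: -13607/567 ≈ -23.998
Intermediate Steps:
B(C, Z) = -2 + C
s = -1/1134 (s = -1/(6*(149 + 40)) = -1/6/189 = -1/6*1/189 = -1/1134 ≈ -0.00088183)
D(o, v) = -2 (D(o, v) = o + (-2 - o) = -2)
D(-8, -6)*((2*5 + 2) + s) = -2*((2*5 + 2) - 1/1134) = -2*((10 + 2) - 1/1134) = -2*(12 - 1/1134) = -2*13607/1134 = -13607/567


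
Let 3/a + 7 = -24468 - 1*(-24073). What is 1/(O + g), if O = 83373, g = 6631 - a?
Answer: 134/12060537 ≈ 1.1111e-5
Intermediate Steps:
a = -1/134 (a = 3/(-7 + (-24468 - 1*(-24073))) = 3/(-7 + (-24468 + 24073)) = 3/(-7 - 395) = 3/(-402) = 3*(-1/402) = -1/134 ≈ -0.0074627)
g = 888555/134 (g = 6631 - 1*(-1/134) = 6631 + 1/134 = 888555/134 ≈ 6631.0)
1/(O + g) = 1/(83373 + 888555/134) = 1/(12060537/134) = 134/12060537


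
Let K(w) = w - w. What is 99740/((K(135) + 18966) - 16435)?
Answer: 99740/2531 ≈ 39.407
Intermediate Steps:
K(w) = 0
99740/((K(135) + 18966) - 16435) = 99740/((0 + 18966) - 16435) = 99740/(18966 - 16435) = 99740/2531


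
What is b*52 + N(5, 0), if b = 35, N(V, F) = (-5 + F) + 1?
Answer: 1816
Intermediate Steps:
N(V, F) = -4 + F
b*52 + N(5, 0) = 35*52 + (-4 + 0) = 1820 - 4 = 1816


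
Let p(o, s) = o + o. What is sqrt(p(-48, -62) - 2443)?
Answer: I*sqrt(2539) ≈ 50.388*I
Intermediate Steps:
p(o, s) = 2*o
sqrt(p(-48, -62) - 2443) = sqrt(2*(-48) - 2443) = sqrt(-96 - 2443) = sqrt(-2539) = I*sqrt(2539)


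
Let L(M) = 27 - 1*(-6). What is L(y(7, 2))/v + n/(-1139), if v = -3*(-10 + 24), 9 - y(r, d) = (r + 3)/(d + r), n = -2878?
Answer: 27763/15946 ≈ 1.7411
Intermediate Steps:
y(r, d) = 9 - (3 + r)/(d + r) (y(r, d) = 9 - (r + 3)/(d + r) = 9 - (3 + r)/(d + r))
L(M) = 33 (L(M) = 27 + 6 = 33)
v = -42 (v = -3*14 = -42)
L(y(7, 2))/v + n/(-1139) = 33/(-42) - 2878/(-1139) = 33*(-1/42) - 2878*(-1/1139) = -11/14 + 2878/1139 = 27763/15946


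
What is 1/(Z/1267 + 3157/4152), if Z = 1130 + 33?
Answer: 5260584/8828695 ≈ 0.59585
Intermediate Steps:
Z = 1163
1/(Z/1267 + 3157/4152) = 1/(1163/1267 + 3157/4152) = 1/(8828695/5260584) = 5260584/8828695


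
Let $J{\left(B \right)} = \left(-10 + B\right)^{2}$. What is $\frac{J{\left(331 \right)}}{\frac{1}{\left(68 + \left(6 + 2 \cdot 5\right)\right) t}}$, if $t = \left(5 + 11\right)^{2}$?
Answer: $2215793664$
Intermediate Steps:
$t = 256$ ($t = 16^{2} = 256$)
$\frac{J{\left(331 \right)}}{\frac{1}{\left(68 + \left(6 + 2 \cdot 5\right)\right) t}} = \frac{\left(-10 + 331\right)^{2}}{\frac{1}{\left(68 + \left(6 + 2 \cdot 5\right)\right) 256}} = \frac{321^{2}}{\frac{1}{\left(68 + \left(6 + 10\right)\right) 256}} = \frac{103041}{\frac{1}{\left(68 + 16\right) 256}} = \frac{103041}{\frac{1}{84 \cdot 256}} = \frac{103041}{\frac{1}{21504}} = 103041 \frac{1}{\frac{1}{21504}} = 103041 \cdot 21504 = 2215793664$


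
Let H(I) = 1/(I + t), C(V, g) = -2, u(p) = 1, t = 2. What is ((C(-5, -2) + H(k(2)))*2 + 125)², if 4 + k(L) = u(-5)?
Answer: 14161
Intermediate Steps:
k(L) = -3 (k(L) = -4 + 1 = -3)
H(I) = 1/(2 + I) (H(I) = 1/(I + 2) = 1/(2 + I))
((C(-5, -2) + H(k(2)))*2 + 125)² = ((-2 + 1/(2 - 3))*2 + 125)² = ((-2 + 1/(-1))*2 + 125)² = ((-2 - 1)*2 + 125)² = (-3*2 + 125)² = (-6 + 125)² = 119² = 14161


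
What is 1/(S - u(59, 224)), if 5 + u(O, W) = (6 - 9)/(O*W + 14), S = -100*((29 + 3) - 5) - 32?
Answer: -4410/12026069 ≈ -0.00036670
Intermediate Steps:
S = -2732 (S = -100*(32 - 5) - 32 = -100*27 - 32 = -2700 - 32 = -2732)
u(O, W) = -5 - 3/(14 + O*W) (u(O, W) = -5 + (6 - 9)/(O*W + 14) = -5 - 3/(14 + O*W))
1/(S - u(59, 224)) = 1/(-2732 - (-73 - 5*59*224)/(14 + 59*224)) = 1/(-2732 - (-73 - 66080)/(14 + 13216)) = 1/(-2732 - (-66153)/13230) = 1/(-2732 - 1*(-22051/4410)) = 1/(-2732 + 22051/4410) = 1/(-12026069/4410) = -4410/12026069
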